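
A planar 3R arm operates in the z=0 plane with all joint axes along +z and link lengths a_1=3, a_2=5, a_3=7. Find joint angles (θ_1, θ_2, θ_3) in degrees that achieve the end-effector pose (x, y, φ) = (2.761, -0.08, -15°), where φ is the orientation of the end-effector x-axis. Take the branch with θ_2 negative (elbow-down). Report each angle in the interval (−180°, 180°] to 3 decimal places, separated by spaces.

wrist centre = target − a_3·(cos φ, sin φ) = (-4.0005, 1.7317)
cos θ_2 = (19.0027−3²−5²)/(2·3·5) = -0.4999; θ_2 = -119.9939° (elbow-down)
β = atan2(1.7317,-4.0005) = 156.5931°; ψ = atan2(-4.3304,0.5005) = -83.4076°
θ_1 = β − ψ = 240.0008°
θ_3 = φ − θ_1 − θ_2 = -135.0068° (wrapped to (-180°,180°])

-119.999 -119.994 -135.007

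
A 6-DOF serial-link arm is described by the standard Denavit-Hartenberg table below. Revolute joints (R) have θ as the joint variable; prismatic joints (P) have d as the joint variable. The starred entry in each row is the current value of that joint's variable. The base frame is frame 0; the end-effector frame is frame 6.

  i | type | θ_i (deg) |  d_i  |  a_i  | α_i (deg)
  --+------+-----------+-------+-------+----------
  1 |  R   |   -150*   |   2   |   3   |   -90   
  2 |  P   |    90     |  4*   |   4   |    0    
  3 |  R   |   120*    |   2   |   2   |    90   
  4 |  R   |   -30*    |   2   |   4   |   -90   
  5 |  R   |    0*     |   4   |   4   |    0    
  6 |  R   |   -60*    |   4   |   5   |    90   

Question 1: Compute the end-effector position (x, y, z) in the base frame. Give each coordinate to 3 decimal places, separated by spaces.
15.302 -0.031 0.065

after link 1: o_1 = (-2.5981, -1.5000, 2.0000)
after link 2: o_2 = (-0.5981, -4.9641, -2.0000)
after link 3: o_3 = (1.9019, -5.8301, -1.0000)
after link 4: o_4 = (4.3660, -2.0981, -1.0000)
after link 5: o_5 = (9.1962, -1.0000, 1.7321)
after link 6: o_6 = (15.3020, -0.0314, 0.0646)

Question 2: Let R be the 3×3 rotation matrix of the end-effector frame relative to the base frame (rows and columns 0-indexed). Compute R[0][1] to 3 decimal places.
End-effector y-axis (col 1 of R) = (0.8080,-0.5335,0.2500)
R[0][1] = 0.8080

0.808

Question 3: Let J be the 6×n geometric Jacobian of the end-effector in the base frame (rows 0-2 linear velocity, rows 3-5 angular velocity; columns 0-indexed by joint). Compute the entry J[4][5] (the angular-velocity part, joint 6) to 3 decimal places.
axis z_5 = (0.8080,-0.5335,0.2500); lever o_n−o_5 = (6.1058,0.9686,-1.6675)
cross product → J_v[:, 5] = (0.6474,2.8738,4.0401)
J_ω[:, 5] = z_5
entry J[4][5] = -0.5335

-0.533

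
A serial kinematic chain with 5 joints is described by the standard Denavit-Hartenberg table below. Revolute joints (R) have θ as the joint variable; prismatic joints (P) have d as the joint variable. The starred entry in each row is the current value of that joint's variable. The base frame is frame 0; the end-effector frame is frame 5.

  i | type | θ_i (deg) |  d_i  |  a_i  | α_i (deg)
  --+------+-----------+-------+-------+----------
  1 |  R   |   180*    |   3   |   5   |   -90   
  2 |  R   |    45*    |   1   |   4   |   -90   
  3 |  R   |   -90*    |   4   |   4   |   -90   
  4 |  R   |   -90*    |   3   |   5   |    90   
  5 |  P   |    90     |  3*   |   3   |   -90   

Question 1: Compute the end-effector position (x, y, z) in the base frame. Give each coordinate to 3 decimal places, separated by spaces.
-5.707 -2.000 -10.435

after link 1: o_1 = (-5.0000, 0.0000, 3.0000)
after link 2: o_2 = (-7.8284, -1.0000, 0.1716)
after link 3: o_3 = (-5.0000, -5.0000, -2.6569)
after link 4: o_4 = (-3.5858, -5.0000, -8.3137)
after link 5: o_5 = (-5.7071, -2.0000, -10.4350)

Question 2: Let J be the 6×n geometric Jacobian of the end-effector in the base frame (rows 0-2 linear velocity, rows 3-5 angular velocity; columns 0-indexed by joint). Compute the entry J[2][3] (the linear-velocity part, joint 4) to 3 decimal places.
-2.121

axis z_3 = (-0.7071,0.0000,-0.7071); lever o_n−o_3 = (-0.7071,3.0000,-7.7782)
cross product → J_v[:, 3] = (2.1213,-5.0000,-2.1213)
J_ω[:, 3] = z_3
entry J[2][3] = -2.1213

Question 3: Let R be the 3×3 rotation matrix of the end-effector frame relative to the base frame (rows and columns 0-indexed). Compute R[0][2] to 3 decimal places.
-0.707

End-effector z-axis (col 2 of R) = (-0.7071,0.0000,0.7071)
R[0][2] = -0.7071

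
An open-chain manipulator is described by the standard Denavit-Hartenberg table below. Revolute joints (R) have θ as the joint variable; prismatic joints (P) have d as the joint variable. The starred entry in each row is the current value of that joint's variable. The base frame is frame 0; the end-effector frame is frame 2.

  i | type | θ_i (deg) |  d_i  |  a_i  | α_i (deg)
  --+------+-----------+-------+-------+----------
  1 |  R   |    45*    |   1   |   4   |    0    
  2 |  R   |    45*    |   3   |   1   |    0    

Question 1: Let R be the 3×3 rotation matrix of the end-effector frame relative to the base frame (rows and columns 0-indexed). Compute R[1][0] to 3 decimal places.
1.000

End-effector x-axis (col 0 of R) = (0.0000,1.0000,0.0000)
R[1][0] = 1.0000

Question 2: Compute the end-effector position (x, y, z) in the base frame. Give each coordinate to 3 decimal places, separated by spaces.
2.828 3.828 4.000

after link 1: o_1 = (2.8284, 2.8284, 1.0000)
after link 2: o_2 = (2.8284, 3.8284, 4.0000)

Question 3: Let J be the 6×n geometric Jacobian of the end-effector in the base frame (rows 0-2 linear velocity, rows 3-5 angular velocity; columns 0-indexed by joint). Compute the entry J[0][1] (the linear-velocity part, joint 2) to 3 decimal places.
axis z_1 = (0.0000,0.0000,1.0000); lever o_n−o_1 = (0.0000,1.0000,3.0000)
cross product → J_v[:, 1] = (-1.0000,0.0000,0.0000)
J_ω[:, 1] = z_1
entry J[0][1] = -1.0000

-1.000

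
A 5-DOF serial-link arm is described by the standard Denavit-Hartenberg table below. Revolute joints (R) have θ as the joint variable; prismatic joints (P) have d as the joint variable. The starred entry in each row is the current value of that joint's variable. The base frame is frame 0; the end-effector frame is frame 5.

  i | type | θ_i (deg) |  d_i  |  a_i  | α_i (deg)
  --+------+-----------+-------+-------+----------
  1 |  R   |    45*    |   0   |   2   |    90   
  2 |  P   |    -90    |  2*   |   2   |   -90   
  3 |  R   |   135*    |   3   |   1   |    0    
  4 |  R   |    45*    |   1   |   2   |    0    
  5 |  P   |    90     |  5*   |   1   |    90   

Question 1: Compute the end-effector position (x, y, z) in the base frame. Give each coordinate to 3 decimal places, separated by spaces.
after link 1: o_1 = (1.4142, 1.4142, 0.0000)
after link 2: o_2 = (2.8284, -0.0000, -2.0000)
after link 3: o_3 = (4.4497, 2.6213, -1.2929)
after link 4: o_4 = (5.1569, 3.3284, 0.7071)
after link 5: o_5 = (9.3995, 6.1569, 0.7071)

9.399 6.157 0.707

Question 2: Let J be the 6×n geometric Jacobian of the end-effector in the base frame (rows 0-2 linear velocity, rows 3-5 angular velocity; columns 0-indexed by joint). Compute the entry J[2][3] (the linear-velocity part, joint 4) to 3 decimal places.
-1.000

axis z_3 = (0.7071,0.7071,0.0000); lever o_n−o_3 = (4.9497,3.5355,2.0000)
cross product → J_v[:, 3] = (1.4142,-1.4142,-1.0000)
J_ω[:, 3] = z_3
entry J[2][3] = -1.0000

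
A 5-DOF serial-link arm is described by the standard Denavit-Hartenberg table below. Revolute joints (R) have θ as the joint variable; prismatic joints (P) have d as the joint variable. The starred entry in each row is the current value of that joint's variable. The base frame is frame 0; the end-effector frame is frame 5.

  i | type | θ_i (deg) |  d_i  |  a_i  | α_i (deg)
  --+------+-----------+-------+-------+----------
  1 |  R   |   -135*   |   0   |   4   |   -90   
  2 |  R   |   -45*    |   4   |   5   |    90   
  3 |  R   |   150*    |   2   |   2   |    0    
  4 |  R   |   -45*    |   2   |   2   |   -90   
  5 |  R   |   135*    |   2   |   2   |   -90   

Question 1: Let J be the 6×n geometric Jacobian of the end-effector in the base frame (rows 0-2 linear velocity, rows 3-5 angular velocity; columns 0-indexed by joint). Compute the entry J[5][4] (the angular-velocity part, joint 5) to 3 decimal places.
axis z_4 = (0.3000,0.6660,-0.6830); lever o_n−o_4 = (-1.2561,1.4078,-2.1072)
cross product → J_v[:, 4] = (-0.4418,1.4900,1.2588)
J_ω[:, 4] = z_4
entry J[5][4] = -0.6830

-0.683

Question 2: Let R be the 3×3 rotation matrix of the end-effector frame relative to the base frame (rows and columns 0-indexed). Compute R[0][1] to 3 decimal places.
End-effector y-axis (col 1 of R) = (-0.3000,-0.6660,0.6830)
R[0][1] = -0.3000

-0.300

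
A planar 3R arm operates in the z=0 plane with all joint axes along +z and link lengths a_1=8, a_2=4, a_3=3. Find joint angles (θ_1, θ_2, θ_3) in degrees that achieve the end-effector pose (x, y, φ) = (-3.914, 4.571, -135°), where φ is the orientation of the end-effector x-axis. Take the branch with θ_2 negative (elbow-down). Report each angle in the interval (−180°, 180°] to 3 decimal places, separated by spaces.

134.996 -119.999 -149.997

wrist centre = target − a_3·(cos φ, sin φ) = (-1.7927, 6.6923)
cos θ_2 = (48.0009−8²−4²)/(2·8·4) = -0.5000; θ_2 = -119.9991° (elbow-down)
β = atan2(6.6923,-1.7927) = 104.9958°; ψ = atan2(-3.4641,6.0001) = -30.0000°
θ_1 = β − ψ = 134.9958°
θ_3 = φ − θ_1 − θ_2 = -149.9967° (wrapped to (-180°,180°])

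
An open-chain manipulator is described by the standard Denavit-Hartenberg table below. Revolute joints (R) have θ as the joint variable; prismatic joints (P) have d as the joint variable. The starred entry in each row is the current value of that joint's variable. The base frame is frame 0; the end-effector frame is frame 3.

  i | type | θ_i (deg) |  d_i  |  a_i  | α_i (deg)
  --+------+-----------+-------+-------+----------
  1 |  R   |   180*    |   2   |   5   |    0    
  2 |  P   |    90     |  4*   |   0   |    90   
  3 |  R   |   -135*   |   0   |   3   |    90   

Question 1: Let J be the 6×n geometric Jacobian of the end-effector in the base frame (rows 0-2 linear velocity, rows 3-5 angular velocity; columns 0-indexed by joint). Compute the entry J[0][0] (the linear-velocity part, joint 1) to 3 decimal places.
-2.121

axis z_0 = ẑ; lever o_n−o_0 = (-5.0000,2.1213,3.8787)
cross product → J_v[:, 0] = (-2.1213,-5.0000,0.0000)
J_ω[:, 0] = z_0
entry J[0][0] = -2.1213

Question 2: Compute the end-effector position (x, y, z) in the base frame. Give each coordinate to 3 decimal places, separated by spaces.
-5.000 2.121 3.879

after link 1: o_1 = (-5.0000, 0.0000, 2.0000)
after link 2: o_2 = (-5.0000, 0.0000, 6.0000)
after link 3: o_3 = (-5.0000, 2.1213, 3.8787)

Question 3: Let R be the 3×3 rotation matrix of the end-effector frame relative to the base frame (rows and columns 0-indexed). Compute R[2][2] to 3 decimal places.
End-effector z-axis (col 2 of R) = (0.0000,0.7071,0.7071)
R[2][2] = 0.7071

0.707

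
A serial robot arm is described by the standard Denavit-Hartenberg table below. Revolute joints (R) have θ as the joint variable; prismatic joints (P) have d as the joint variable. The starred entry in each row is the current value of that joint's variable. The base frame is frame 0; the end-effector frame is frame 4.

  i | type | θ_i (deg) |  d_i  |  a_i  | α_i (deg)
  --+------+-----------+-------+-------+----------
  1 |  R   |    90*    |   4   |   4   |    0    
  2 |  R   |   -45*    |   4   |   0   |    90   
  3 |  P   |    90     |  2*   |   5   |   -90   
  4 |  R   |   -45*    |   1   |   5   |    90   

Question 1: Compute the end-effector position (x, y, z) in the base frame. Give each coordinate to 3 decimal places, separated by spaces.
3.207 -0.621 16.536

after link 1: o_1 = (0.0000, 4.0000, 4.0000)
after link 2: o_2 = (0.0000, 4.0000, 8.0000)
after link 3: o_3 = (1.4142, 2.5858, 13.0000)
after link 4: o_4 = (3.2071, -0.6213, 16.5355)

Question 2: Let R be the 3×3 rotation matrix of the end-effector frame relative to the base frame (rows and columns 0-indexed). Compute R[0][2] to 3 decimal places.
End-effector z-axis (col 2 of R) = (0.5000,-0.5000,-0.7071)
R[0][2] = 0.5000

0.500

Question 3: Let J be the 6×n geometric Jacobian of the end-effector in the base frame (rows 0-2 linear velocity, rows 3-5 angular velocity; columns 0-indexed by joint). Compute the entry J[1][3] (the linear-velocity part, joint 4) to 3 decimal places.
axis z_3 = (-0.7071,-0.7071,0.0000); lever o_n−o_3 = (1.7929,-3.2071,3.5355)
cross product → J_v[:, 3] = (-2.5000,2.5000,3.5355)
J_ω[:, 3] = z_3
entry J[1][3] = 2.5000

2.500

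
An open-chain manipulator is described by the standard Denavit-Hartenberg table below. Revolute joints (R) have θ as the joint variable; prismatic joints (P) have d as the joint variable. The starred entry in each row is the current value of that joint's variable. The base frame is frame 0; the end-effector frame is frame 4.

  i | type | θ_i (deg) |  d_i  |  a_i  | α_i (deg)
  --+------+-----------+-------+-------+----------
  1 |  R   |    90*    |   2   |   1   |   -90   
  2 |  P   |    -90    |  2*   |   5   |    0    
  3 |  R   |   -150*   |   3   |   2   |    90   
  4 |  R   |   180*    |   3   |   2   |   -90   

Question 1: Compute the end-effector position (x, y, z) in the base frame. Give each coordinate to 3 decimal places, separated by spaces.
-5.000 3.598 5.500

after link 1: o_1 = (0.0000, 1.0000, 2.0000)
after link 2: o_2 = (-2.0000, 1.0000, 7.0000)
after link 3: o_3 = (-5.0000, 0.0000, 5.2679)
after link 4: o_4 = (-5.0000, 3.5981, 5.5000)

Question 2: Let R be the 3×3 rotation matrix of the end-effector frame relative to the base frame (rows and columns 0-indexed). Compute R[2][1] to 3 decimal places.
0.500

End-effector y-axis (col 1 of R) = (0.0000,-0.8660,0.5000)
R[2][1] = 0.5000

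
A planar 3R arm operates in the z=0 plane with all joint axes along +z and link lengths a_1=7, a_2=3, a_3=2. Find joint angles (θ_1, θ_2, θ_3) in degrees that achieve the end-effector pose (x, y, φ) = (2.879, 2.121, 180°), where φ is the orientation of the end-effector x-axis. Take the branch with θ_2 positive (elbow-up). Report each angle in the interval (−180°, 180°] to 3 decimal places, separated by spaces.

-0.005 134.997 45.009

wrist centre = target − a_3·(cos φ, sin φ) = (4.8790, 2.1210)
cos θ_2 = (28.3033−7²−3²)/(2·7·3) = -0.7071; θ_2 = 134.9966° (elbow-up)
β = atan2(2.1210,4.8790) = 23.4956°; ψ = atan2(2.1214,4.8788) = 23.5008°
θ_1 = β − ψ = -0.0052°
θ_3 = φ − θ_1 − θ_2 = 45.0087° (wrapped to (-180°,180°])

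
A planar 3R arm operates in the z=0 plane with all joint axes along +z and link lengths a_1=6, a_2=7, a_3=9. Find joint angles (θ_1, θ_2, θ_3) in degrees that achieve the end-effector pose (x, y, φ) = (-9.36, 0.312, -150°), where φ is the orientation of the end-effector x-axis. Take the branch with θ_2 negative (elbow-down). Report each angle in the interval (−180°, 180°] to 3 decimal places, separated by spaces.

-173.958 -134.996 158.954

wrist centre = target − a_3·(cos φ, sin φ) = (-1.5658, 4.8120)
cos θ_2 = (25.6070−6²−7²)/(2·6·7) = -0.7071; θ_2 = -134.9962° (elbow-down)
β = atan2(4.8120,-1.5658) = 108.0243°; ψ = atan2(-4.9501,1.0506) = -78.0176°
θ_1 = β − ψ = 186.0419°
θ_3 = φ − θ_1 − θ_2 = 158.9543° (wrapped to (-180°,180°])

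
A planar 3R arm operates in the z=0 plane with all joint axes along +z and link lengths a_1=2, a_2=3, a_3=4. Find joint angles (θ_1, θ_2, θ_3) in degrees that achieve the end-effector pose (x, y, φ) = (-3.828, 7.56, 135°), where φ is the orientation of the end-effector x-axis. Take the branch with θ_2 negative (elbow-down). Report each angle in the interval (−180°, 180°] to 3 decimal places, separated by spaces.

120.027 -30.051 45.024

wrist centre = target − a_3·(cos φ, sin φ) = (-0.9996, 4.7316)
cos θ_2 = (23.3869−2²−3²)/(2·2·3) = 0.8656; θ_2 = -30.0513° (elbow-down)
β = atan2(4.7316,-0.9996) = 101.9287°; ψ = atan2(-1.5023,4.5967) = -18.0987°
θ_1 = β − ψ = 120.0274°
θ_3 = φ − θ_1 − θ_2 = 45.0239° (wrapped to (-180°,180°])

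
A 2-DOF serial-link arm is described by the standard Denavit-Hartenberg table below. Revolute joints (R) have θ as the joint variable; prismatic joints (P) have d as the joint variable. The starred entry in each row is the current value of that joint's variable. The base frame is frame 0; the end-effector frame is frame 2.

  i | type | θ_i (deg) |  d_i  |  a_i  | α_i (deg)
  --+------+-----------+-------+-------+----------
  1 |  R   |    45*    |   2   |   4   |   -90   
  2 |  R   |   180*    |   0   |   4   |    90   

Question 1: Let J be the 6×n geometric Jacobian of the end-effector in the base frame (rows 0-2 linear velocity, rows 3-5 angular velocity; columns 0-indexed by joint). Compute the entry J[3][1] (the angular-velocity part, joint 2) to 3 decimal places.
-0.707

axis z_1 = (-0.7071,0.7071,0.0000); lever o_n−o_1 = (-2.8284,-2.8284,-0.0000)
cross product → J_v[:, 1] = (-0.0000,-0.0000,4.0000)
J_ω[:, 1] = z_1
entry J[3][1] = -0.7071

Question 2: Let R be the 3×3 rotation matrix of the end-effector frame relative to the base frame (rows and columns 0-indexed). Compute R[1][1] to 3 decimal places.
0.707

End-effector y-axis (col 1 of R) = (-0.7071,0.7071,0.0000)
R[1][1] = 0.7071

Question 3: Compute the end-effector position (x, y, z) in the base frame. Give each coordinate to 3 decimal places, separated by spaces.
after link 1: o_1 = (2.8284, 2.8284, 2.0000)
after link 2: o_2 = (-0.0000, 0.0000, 2.0000)

-0.000 0.000 2.000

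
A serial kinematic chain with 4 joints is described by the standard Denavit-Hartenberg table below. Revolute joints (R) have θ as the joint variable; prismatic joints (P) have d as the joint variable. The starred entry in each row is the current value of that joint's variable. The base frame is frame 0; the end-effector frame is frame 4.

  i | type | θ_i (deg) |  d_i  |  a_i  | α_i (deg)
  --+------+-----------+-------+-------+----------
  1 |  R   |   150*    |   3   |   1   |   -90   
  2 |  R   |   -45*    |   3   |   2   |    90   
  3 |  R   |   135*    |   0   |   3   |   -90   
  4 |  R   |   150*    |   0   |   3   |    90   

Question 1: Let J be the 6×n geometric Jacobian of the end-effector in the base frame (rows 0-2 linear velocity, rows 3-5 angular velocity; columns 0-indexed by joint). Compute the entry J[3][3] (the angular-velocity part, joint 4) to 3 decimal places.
axis z_3 = (0.7866,0.3624,-0.5000); lever o_n−o_3 = (-1.1250,2.7708,0.2384)
cross product → J_v[:, 3] = (1.4718,0.3750,2.5871)
J_ω[:, 3] = z_3
entry J[3][3] = 0.7866

0.787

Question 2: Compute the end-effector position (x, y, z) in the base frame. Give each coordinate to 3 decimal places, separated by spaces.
-4.477 -1.207 3.153

after link 1: o_1 = (-0.8660, 0.5000, 3.0000)
after link 2: o_2 = (-3.5908, -1.3910, 4.4142)
after link 3: o_3 = (-3.3524, -3.9781, 2.9142)
after link 4: o_4 = (-4.4774, -1.2072, 3.1526)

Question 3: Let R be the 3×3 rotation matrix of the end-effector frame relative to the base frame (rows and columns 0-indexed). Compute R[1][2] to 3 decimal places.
-0.125

End-effector z-axis (col 2 of R) = (-0.4906,-0.1250,-0.8624)
R[1][2] = -0.1250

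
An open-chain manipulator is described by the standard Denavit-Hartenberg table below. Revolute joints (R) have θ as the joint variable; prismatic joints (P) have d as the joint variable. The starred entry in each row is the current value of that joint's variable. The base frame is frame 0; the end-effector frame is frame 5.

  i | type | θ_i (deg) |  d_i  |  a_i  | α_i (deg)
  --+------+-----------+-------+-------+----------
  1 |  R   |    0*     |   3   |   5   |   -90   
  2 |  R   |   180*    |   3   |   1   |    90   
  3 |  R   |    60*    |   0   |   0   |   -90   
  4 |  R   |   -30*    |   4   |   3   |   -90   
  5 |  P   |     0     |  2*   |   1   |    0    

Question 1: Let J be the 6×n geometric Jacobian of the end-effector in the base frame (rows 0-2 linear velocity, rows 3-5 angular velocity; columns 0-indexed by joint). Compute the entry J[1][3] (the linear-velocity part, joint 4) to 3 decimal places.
0.232

axis z_3 = (0.8660,0.5000,0.0000); lever o_n−o_3 = (1.2321,5.8660,-0.2679)
cross product → J_v[:, 3] = (-0.1340,0.2321,4.4641)
J_ω[:, 3] = z_3
entry J[1][3] = 0.2321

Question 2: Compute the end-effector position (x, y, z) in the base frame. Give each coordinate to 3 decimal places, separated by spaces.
5.232 8.866 2.732

after link 1: o_1 = (5.0000, 0.0000, 3.0000)
after link 2: o_2 = (4.0000, 3.0000, 3.0000)
after link 3: o_3 = (4.0000, 3.0000, 3.0000)
after link 4: o_4 = (6.1651, 7.2500, 1.5000)
after link 5: o_5 = (5.2321, 8.8660, 2.7321)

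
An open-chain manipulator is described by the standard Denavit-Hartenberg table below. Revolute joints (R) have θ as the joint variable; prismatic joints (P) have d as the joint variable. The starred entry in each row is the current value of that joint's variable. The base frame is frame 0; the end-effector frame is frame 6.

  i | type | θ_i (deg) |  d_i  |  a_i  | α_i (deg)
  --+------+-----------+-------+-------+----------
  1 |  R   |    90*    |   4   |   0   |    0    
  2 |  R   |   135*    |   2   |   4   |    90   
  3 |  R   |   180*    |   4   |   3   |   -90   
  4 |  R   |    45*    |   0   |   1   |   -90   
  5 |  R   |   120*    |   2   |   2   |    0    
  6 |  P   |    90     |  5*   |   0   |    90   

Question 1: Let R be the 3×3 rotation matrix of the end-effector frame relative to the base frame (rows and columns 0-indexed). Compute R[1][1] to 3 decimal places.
End-effector y-axis (col 1 of R) = (0.0000,-1.0000,-0.0000)
R[1][1] = -1.0000

-1.000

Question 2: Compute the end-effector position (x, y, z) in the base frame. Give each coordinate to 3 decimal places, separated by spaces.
-3.536 -4.879 7.732

after link 1: o_1 = (0.0000, 0.0000, 4.0000)
after link 2: o_2 = (-2.8284, -2.8284, 6.0000)
after link 3: o_3 = (-3.5355, 2.1213, 6.0000)
after link 4: o_4 = (-2.5355, 2.1213, 6.0000)
after link 5: o_5 = (-3.5355, 0.1213, 7.7321)
after link 6: o_6 = (-3.5355, -4.8787, 7.7321)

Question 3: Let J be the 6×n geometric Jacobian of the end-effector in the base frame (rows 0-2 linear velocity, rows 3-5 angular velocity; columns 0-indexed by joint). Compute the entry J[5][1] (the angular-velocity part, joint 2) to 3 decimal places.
1.000

axis z_1 = (0.0000,0.0000,1.0000); lever o_n−o_1 = (-3.5355,-4.8787,3.7321)
cross product → J_v[:, 1] = (4.8787,-3.5355,0.0000)
J_ω[:, 1] = z_1
entry J[5][1] = 1.0000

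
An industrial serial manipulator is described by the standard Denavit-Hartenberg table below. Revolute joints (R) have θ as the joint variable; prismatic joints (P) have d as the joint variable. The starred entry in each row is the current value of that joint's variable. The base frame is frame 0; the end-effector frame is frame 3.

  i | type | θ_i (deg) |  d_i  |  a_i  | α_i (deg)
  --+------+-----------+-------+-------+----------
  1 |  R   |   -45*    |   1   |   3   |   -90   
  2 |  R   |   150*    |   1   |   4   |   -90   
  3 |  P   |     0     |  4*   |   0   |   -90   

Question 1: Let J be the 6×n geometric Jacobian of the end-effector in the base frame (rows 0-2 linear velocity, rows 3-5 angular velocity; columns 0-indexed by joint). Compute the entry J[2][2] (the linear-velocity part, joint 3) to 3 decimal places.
prismatic axis z_2 = (-0.3536,0.3536,0.8660)
J_v[:, 2] = z_2; J_ω[:, 2] = (0,0,0)
entry J[2][2] = 0.8660

0.866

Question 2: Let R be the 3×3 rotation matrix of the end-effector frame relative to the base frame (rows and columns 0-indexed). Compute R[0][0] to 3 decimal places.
-0.612

End-effector x-axis (col 0 of R) = (-0.6124,0.6124,-0.5000)
R[0][0] = -0.6124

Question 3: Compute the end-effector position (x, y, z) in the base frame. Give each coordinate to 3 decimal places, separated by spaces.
-1.035 2.449 2.464

after link 1: o_1 = (2.1213, -2.1213, 1.0000)
after link 2: o_2 = (0.3789, 1.0353, -1.0000)
after link 3: o_3 = (-1.0353, 2.4495, 2.4641)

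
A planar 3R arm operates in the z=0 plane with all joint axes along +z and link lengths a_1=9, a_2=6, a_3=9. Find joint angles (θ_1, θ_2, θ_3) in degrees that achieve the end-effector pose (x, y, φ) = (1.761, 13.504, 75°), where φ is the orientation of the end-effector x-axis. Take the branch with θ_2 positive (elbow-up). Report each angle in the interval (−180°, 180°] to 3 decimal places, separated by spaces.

58.478 150.004 -133.482

wrist centre = target − a_3·(cos φ, sin φ) = (-0.5684, 4.8107)
cos θ_2 = (23.4656−9²−6²)/(2·9·6) = -0.8661; θ_2 = 150.0039° (elbow-up)
β = atan2(4.8107,-0.5684) = 96.7382°; ψ = atan2(2.9996,3.8036) = 38.2602°
θ_1 = β − ψ = 58.4780°
θ_3 = φ − θ_1 − θ_2 = -133.4819° (wrapped to (-180°,180°])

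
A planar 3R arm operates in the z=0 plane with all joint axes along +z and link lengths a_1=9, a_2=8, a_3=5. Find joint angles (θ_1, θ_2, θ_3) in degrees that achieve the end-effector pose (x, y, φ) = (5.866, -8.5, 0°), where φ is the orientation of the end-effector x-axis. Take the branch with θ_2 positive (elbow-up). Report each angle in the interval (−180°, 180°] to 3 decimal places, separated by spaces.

wrist centre = target − a_3·(cos φ, sin φ) = (0.8660, -8.5000)
cos θ_2 = (73.0000−9²−8²)/(2·9·8) = -0.5000; θ_2 = 120.0000° (elbow-up)
β = atan2(-8.5000,0.8660) = -84.1826°; ψ = atan2(6.9282,5.0000) = 54.1825°
θ_1 = β − ψ = -138.3651°
θ_3 = φ − θ_1 − θ_2 = 18.3651° (wrapped to (-180°,180°])

-138.365 120.000 18.365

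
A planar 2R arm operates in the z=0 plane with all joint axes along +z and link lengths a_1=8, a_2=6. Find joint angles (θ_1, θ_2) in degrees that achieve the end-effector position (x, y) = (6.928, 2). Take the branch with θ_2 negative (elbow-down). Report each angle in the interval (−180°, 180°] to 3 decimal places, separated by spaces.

cos θ_2 = (51.9972−8²−6²)/(2·8·6) = -0.5000; θ_2 = -120.0019° (elbow-down)
β = atan2(2.0000,6.9280) = 16.1026°; ψ = atan2(-5.1961,4.9998) = -46.1026°
θ_1 = β − ψ = 62.2051°

62.205 -120.002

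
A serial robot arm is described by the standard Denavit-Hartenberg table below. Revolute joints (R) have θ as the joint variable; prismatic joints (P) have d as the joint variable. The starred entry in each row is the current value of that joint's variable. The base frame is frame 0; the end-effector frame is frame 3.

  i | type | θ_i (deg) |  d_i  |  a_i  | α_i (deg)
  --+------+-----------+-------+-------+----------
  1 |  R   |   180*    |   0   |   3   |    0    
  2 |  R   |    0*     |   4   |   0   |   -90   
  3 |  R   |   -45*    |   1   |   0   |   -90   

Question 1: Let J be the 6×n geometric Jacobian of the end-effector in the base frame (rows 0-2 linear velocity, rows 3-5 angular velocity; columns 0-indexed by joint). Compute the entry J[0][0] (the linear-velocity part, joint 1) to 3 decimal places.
axis z_0 = ẑ; lever o_n−o_0 = (-3.0000,-1.0000,4.0000)
cross product → J_v[:, 0] = (1.0000,-3.0000,0.0000)
J_ω[:, 0] = z_0
entry J[0][0] = 1.0000

1.000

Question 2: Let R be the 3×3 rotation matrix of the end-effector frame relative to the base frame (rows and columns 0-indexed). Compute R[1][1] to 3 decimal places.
End-effector y-axis (col 1 of R) = (0.0000,1.0000,-0.0000)
R[1][1] = 1.0000

1.000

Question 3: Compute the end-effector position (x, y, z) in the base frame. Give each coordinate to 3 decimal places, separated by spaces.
-3.000 -1.000 4.000

after link 1: o_1 = (-3.0000, 0.0000, 0.0000)
after link 2: o_2 = (-3.0000, 0.0000, 4.0000)
after link 3: o_3 = (-3.0000, -1.0000, 4.0000)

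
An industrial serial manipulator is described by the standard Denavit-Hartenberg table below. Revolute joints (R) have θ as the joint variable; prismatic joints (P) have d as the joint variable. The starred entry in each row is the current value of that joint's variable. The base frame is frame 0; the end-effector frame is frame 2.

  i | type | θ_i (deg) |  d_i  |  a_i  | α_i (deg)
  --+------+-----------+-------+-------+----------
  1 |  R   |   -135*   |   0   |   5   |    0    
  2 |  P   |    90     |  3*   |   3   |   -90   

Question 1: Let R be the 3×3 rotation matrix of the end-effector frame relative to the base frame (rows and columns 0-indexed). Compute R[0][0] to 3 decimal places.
0.707

End-effector x-axis (col 0 of R) = (0.7071,-0.7071,0.0000)
R[0][0] = 0.7071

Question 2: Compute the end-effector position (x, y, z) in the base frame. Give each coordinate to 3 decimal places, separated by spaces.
after link 1: o_1 = (-3.5355, -3.5355, 0.0000)
after link 2: o_2 = (-1.4142, -5.6569, 3.0000)

-1.414 -5.657 3.000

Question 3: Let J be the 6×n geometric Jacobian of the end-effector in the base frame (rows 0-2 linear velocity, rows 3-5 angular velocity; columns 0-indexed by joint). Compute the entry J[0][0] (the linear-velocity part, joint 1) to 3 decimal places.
axis z_0 = ẑ; lever o_n−o_0 = (-1.4142,-5.6569,3.0000)
cross product → J_v[:, 0] = (5.6569,-1.4142,0.0000)
J_ω[:, 0] = z_0
entry J[0][0] = 5.6569

5.657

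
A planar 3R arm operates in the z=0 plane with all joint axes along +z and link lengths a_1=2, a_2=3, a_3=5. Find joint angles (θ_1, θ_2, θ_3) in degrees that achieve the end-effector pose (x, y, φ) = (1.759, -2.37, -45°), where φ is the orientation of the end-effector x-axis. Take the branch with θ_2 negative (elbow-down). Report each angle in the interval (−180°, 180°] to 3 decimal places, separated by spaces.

-119.993 -135.001 -150.006

wrist centre = target − a_3·(cos φ, sin φ) = (-1.7765, 1.1655)
cos θ_2 = (4.5145−2²−3²)/(2·2·3) = -0.7071; θ_2 = -135.0012° (elbow-down)
β = atan2(1.1655,-1.7765) = 146.7322°; ψ = atan2(-2.1213,-0.1214) = -93.2745°
θ_1 = β − ψ = 240.0067°
θ_3 = φ − θ_1 − θ_2 = -150.0055° (wrapped to (-180°,180°])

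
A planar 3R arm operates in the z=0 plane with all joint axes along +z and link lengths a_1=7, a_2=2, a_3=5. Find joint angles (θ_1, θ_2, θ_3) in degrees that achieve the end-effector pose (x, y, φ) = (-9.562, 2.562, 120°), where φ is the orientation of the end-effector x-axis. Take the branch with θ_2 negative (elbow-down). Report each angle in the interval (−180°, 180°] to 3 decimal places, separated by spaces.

wrist centre = target − a_3·(cos φ, sin φ) = (-7.0620, -1.7681)
cos θ_2 = (52.9981−7²−2²)/(2·7·2) = -0.0001; θ_2 = -90.0039° (elbow-down)
β = atan2(-1.7681,-7.0620) = -165.9437°; ψ = atan2(-2.0000,6.9999) = -15.9457°
θ_1 = β − ψ = -149.9980°
θ_3 = φ − θ_1 − θ_2 = 0.0019° (wrapped to (-180°,180°])

-149.998 -90.004 0.002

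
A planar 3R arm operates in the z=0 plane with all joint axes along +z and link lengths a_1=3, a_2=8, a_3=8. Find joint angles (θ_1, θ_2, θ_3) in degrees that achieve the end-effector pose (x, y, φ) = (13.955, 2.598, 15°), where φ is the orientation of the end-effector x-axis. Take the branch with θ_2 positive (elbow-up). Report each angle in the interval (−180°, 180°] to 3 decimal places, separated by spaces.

-110.312 134.996 -9.684

wrist centre = target − a_3·(cos φ, sin φ) = (6.2276, 0.5274)
cos θ_2 = (39.0611−3²−8²)/(2·3·8) = -0.7071; θ_2 = 134.9962° (elbow-up)
β = atan2(0.5274,6.2276) = 4.8411°; ψ = atan2(5.6572,-2.6565) = 115.1535°
θ_1 = β − ψ = -110.3123°
θ_3 = φ − θ_1 − θ_2 = -9.6839° (wrapped to (-180°,180°])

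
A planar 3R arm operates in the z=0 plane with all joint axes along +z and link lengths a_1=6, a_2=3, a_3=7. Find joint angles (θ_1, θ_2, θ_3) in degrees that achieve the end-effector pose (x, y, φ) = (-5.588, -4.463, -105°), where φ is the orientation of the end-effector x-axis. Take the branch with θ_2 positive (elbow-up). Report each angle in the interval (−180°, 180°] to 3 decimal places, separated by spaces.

wrist centre = target − a_3·(cos φ, sin φ) = (-3.7763, 2.2985)
cos θ_2 = (19.5432−6²−3²)/(2·6·3) = -0.7071; θ_2 = 135.0021° (elbow-up)
β = atan2(2.2985,-3.7763) = 148.6726°; ψ = atan2(2.1212,3.8786) = 28.6746°
θ_1 = β − ψ = 119.9980°
θ_3 = φ − θ_1 − θ_2 = -0.0001° (wrapped to (-180°,180°])

119.998 135.002 -0.000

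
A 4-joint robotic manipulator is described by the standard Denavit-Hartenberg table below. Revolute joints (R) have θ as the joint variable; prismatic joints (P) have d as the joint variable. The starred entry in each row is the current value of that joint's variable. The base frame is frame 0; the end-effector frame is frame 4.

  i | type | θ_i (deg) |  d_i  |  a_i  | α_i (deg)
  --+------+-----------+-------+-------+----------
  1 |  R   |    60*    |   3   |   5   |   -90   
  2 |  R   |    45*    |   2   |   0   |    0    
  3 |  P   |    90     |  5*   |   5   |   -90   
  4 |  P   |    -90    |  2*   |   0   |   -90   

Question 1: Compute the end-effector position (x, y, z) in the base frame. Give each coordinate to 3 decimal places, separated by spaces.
after link 1: o_1 = (2.5000, 4.3301, 3.0000)
after link 2: o_2 = (0.7679, 5.3301, 3.0000)
after link 3: o_3 = (-5.3299, 4.7683, -0.5355)
after link 4: o_4 = (-6.0371, 3.5435, 0.8787)

-6.037 3.544 0.879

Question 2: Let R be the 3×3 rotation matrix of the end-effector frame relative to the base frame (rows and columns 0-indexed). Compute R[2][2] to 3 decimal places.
-0.707

End-effector z-axis (col 2 of R) = (-0.3536,-0.6124,-0.7071)
R[2][2] = -0.7071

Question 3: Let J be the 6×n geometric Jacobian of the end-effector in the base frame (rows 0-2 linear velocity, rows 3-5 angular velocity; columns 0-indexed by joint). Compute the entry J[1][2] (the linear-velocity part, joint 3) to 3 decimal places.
prismatic axis z_2 = (-0.8660,0.5000,0.0000)
J_v[:, 2] = z_2; J_ω[:, 2] = (0,0,0)
entry J[1][2] = 0.5000

0.500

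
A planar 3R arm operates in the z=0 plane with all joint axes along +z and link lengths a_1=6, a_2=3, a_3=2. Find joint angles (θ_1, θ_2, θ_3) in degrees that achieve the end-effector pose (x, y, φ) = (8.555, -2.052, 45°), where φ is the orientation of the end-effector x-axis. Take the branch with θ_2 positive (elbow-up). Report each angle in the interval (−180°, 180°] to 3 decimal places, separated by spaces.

wrist centre = target − a_3·(cos φ, sin φ) = (7.1408, -3.4662)
cos θ_2 = (63.0055−6²−3²)/(2·6·3) = 0.5002; θ_2 = 59.9900° (elbow-up)
β = atan2(-3.4662,7.1408) = -25.8924°; ψ = atan2(2.5978,7.5005) = 19.1037°
θ_1 = β − ψ = -44.9962°
θ_3 = φ − θ_1 − θ_2 = 30.0062° (wrapped to (-180°,180°])

-44.996 59.990 30.006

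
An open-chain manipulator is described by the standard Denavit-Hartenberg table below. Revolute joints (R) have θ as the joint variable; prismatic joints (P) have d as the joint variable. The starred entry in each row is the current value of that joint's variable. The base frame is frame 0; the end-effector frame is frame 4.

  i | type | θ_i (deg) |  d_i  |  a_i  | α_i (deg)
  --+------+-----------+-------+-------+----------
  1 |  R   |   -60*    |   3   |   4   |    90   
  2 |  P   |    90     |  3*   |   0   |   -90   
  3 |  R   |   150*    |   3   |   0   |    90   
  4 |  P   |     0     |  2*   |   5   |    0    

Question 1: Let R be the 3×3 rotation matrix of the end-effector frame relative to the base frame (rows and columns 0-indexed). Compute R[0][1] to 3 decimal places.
-0.500

End-effector y-axis (col 1 of R) = (-0.5000,0.8660,0.0000)
R[0][1] = -0.5000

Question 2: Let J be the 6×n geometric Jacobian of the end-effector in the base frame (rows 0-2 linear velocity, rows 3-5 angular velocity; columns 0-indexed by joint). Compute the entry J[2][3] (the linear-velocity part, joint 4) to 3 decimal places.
prismatic axis z_3 = (0.7500,0.4330,0.5000)
J_v[:, 3] = z_3; J_ω[:, 3] = (0,0,0)
entry J[2][3] = 0.5000

0.500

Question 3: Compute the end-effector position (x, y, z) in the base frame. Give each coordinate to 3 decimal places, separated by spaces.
1.567 -0.250 -0.330

after link 1: o_1 = (2.0000, -3.4641, 3.0000)
after link 2: o_2 = (-0.5981, -4.9641, 3.0000)
after link 3: o_3 = (-2.0981, -2.3660, 3.0000)
after link 4: o_4 = (1.5670, -0.2500, -0.3301)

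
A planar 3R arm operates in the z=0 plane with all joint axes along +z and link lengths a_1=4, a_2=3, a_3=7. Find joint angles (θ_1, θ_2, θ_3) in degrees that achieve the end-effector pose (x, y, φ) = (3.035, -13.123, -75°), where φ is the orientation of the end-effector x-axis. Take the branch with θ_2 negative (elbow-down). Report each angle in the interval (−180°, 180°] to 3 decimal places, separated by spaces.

wrist centre = target − a_3·(cos φ, sin φ) = (1.2233, -6.3615)
cos θ_2 = (41.9653−4²−3²)/(2·4·3) = 0.7069; θ_2 = -45.0177° (elbow-down)
β = atan2(-6.3615,1.2233) = -79.1154°; ψ = atan2(-2.1220,6.1207) = -19.1210°
θ_1 = β − ψ = -59.9944°
θ_3 = φ − θ_1 − θ_2 = 30.0121° (wrapped to (-180°,180°])

-59.994 -45.018 30.012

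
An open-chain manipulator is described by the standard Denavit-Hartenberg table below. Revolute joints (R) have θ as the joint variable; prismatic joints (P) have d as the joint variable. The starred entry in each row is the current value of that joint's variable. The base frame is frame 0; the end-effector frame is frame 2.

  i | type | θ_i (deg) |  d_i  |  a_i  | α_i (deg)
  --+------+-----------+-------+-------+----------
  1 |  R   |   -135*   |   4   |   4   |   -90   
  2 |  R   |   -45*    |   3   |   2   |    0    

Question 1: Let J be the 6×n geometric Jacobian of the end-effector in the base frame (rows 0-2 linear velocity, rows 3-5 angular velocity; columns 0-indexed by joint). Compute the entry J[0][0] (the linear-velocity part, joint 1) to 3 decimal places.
5.950

axis z_0 = ẑ; lever o_n−o_0 = (-1.7071,-5.9497,5.4142)
cross product → J_v[:, 0] = (5.9497,-1.7071,0.0000)
J_ω[:, 0] = z_0
entry J[0][0] = 5.9497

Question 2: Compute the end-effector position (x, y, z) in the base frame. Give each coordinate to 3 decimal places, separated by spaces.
-1.707 -5.950 5.414

after link 1: o_1 = (-2.8284, -2.8284, 4.0000)
after link 2: o_2 = (-1.7071, -5.9497, 5.4142)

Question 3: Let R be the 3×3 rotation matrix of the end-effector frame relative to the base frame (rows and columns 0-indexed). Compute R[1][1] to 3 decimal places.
End-effector y-axis (col 1 of R) = (-0.5000,-0.5000,-0.7071)
R[1][1] = -0.5000

-0.500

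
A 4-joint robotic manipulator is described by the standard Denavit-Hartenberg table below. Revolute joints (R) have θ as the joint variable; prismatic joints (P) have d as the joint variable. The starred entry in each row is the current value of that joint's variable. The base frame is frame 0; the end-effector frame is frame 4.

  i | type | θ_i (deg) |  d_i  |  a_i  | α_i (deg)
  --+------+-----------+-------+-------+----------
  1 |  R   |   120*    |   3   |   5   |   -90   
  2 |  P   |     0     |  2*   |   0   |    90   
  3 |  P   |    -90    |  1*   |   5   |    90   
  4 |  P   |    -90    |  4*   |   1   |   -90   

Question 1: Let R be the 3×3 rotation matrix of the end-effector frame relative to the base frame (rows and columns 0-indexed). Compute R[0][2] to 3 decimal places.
0.866

End-effector z-axis (col 2 of R) = (0.8660,0.5000,0.0000)
R[0][2] = 0.8660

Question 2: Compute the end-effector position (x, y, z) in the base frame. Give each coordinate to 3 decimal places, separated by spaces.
after link 1: o_1 = (-2.5000, 4.3301, 3.0000)
after link 2: o_2 = (-4.2321, 3.3301, 3.0000)
after link 3: o_3 = (0.0981, 5.8301, 4.0000)
after link 4: o_4 = (2.0981, 2.3660, 3.0000)

2.098 2.366 3.000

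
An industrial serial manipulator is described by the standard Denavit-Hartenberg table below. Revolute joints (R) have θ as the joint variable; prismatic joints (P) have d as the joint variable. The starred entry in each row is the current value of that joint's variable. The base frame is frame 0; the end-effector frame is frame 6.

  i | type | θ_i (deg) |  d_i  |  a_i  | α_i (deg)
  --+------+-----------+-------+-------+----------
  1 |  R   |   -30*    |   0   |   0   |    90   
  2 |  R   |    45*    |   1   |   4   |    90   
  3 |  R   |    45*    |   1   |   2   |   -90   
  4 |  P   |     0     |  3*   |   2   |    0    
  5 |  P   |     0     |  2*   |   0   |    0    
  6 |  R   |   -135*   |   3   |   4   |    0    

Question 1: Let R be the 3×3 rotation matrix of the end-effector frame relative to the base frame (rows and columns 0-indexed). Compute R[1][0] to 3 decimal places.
End-effector x-axis (col 0 of R) = (0.3768,0.3598,-0.8536)
R[1][0] = 0.3598

0.360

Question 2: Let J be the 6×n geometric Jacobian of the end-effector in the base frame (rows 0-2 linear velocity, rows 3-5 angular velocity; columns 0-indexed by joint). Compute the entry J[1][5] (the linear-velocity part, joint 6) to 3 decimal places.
axis z_5 = (-0.7866,-0.3624,-0.5000); lever o_n−o_5 = (-0.8524,0.3520,-4.9142)
cross product → J_v[:, 5] = (1.9568,-3.4392,-0.5858)
J_ω[:, 5] = z_5
entry J[1][5] = -3.4392

-3.439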